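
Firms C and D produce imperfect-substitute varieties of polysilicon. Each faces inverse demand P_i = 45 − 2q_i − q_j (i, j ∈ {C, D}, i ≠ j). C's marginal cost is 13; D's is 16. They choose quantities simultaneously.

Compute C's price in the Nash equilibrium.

26.2

Firm C's profit: π = q_C(45 − 2q_C − q_D) − 13q_C.
∂π/∂q_C = 32 − 4q_C − q_D = 0 ⇒ q_C = 8 − 0.25q_D.
Similarly q_D = 7.25 − 0.25q_C.
Substituting the second reaction function into the first: q_C = 8 − 0.25(7.25 − 0.25q_C), which gives 0.9375q_C = 6.1875 ⇒ q_C = 6.6.
Then q_D = 7.25 − 0.25·6.6 = 5.6.
P_C = 45 − 2·6.6 − 5.6 = 26.2.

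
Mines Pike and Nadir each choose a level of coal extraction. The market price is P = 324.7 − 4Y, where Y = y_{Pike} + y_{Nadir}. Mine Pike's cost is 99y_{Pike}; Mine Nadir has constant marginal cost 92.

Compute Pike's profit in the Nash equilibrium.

1328.6025

Mine Pike's profit: π = y_{Pike}(324.7 − 4(y_{Pike} + y_{Nadir})) − 99y_{Pike}.
∂π/∂y_{Pike} = 225.7 − 8y_{Pike} − 4y_{Nadir} = 0, so y_{Pike} = 28.2125 − 0.5y_{Nadir}.
By the same steps for Nadir: y_{Nadir} = 29.0875 − 0.5y_{Pike}.
Substituting the second reaction function into the first: y_{Pike} = 28.2125 − 0.5(29.0875 − 0.5y_{Pike}), which gives 0.75y_{Pike} = 2187/160 ⇒ y_{Pike} = 18.225.
Then y_{Nadir} = 29.0875 − 0.5·18.225 = 19.975.
Price P = 324.7 − 4·38.2 = 171.9.
Pike's profit: (171.9 − 99)·18.225 = 1328.6025.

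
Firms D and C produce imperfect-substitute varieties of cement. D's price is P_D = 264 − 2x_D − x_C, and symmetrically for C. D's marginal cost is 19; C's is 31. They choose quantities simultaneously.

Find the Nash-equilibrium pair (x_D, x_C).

49.8, 45.8

Firm D's profit: π = x_D(264 − 2x_D − x_C) − 19x_D.
∂π/∂x_D = 245 − 4x_D − x_C = 0 ⇒ x_D = 61.25 − 0.25x_C.
Similarly x_C = 58.25 − 0.25x_D.
Plugging x_C into D's best response: x_D = 61.25 − 0.25(58.25 − 0.25x_D) ⇒ 0.9375x_D = 46.6875, so x_D = 49.8.
Then x_C = 58.25 − 0.25·49.8 = 45.8.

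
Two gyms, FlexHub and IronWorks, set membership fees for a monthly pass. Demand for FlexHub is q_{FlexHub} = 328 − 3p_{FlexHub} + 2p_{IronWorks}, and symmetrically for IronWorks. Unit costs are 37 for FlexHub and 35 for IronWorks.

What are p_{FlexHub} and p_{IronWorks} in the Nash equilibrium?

109.375, 108.625

FlexHub's profit: π = (p_{FlexHub} − 37)(328 − 3p_{FlexHub} + 2p_{IronWorks}).
∂π/∂p_{FlexHub} = 439 − 6p_{FlexHub} + 2p_{IronWorks} = 0 ⇒ p_{FlexHub} = 439/6 + (1/3)p_{IronWorks}.
Similarly p_{IronWorks} = 433/6 + (1/3)p_{FlexHub}.
Solving the two reaction functions simultaneously: (1 − (1/3)(1/3))p_{FlexHub} = 439/6 + (1/3)·(433/6), so (8/9)p_{FlexHub} = 875/9 and p_{FlexHub} = 109.375.
Then p_{IronWorks} = 433/6 + (1/3)·109.375 = 108.625.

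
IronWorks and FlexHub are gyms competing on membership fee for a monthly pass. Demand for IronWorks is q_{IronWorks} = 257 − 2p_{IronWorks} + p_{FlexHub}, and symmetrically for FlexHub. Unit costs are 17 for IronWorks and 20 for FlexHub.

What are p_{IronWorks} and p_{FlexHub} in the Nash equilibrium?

97.4, 98.6

IronWorks's profit: π = (p_{IronWorks} − 17)(257 − 2p_{IronWorks} + p_{FlexHub}).
∂π/∂p_{IronWorks} = 291 − 4p_{IronWorks} + p_{FlexHub} = 0 ⇒ p_{IronWorks} = 72.75 + 0.25p_{FlexHub}.
Similarly p_{FlexHub} = 74.25 + 0.25p_{IronWorks}.
Substituting the second reaction function into the first: p_{IronWorks} = 72.75 + 0.25(74.25 + 0.25p_{IronWorks}), which gives 0.9375p_{IronWorks} = 91.3125 ⇒ p_{IronWorks} = 97.4.
Then p_{FlexHub} = 74.25 + 0.25·97.4 = 98.6.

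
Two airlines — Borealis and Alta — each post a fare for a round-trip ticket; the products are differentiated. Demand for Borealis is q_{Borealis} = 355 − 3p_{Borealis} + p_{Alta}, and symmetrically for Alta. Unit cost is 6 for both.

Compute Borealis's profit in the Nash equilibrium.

Borealis's profit: π = (p_{Borealis} − 6)(355 − 3p_{Borealis} + p_{Alta}).
∂π/∂p_{Borealis} = 373 − 6p_{Borealis} + p_{Alta} = 0 ⇒ p_{Borealis} = 373/6 + (1/6)p_{Alta}.
By symmetry p_{Alta} = p_{Borealis}; substituting into the reaction function, (5/6)p_{Borealis} = 373/6 and p_{Borealis} = 74.6.
q_{Borealis} = 355 − 3·74.6 + 74.6 = 205.8.
Profit = (74.6 − 6)·205.8 = 14117.88.

14117.88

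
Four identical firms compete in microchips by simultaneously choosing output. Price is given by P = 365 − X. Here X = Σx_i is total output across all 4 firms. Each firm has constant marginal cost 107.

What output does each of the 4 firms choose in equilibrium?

51.6

A representative firm's profit is π_i = x_i(365 − X) − 107x_i, with X = x_i + Σ_{j≠i} x_j.
First-order condition: 258 − 2x_i − Σ_{j≠i} x_j = 0.
In a symmetric equilibrium every firm chooses the same x, so Σ_{j≠i} x_j = 3x. The condition becomes 258 − 5x = 0, giving x = 258/5 = 51.6.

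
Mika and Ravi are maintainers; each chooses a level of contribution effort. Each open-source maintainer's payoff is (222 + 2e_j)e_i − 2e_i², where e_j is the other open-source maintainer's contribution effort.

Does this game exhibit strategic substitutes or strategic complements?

Mika's payoff is (222 + 2e_R)e_M − 2e_M².
∂π/∂e_M = 222 + 2e_R − 4e_M = 0, so e_M = 55.5 + 0.5e_R.
The best-response slope de_M/de_R = 0.5 > 0: the reaction function is upward-sloping, so the choices are strategic complements.

strategic complements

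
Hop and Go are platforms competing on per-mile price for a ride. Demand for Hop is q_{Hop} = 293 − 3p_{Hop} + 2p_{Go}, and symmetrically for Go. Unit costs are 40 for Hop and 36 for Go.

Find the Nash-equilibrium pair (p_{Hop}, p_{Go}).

102.5, 101

Hop's profit: π = (p_{Hop} − 40)(293 − 3p_{Hop} + 2p_{Go}).
∂π/∂p_{Hop} = 413 − 6p_{Hop} + 2p_{Go} = 0 ⇒ p_{Hop} = 413/6 + (1/3)p_{Go}.
Similarly p_{Go} = 401/6 + (1/3)p_{Hop}.
Substituting the second reaction function into the first: p_{Hop} = 413/6 + (1/3)(401/6 + (1/3)p_{Hop}), which gives (8/9)p_{Hop} = 820/9 ⇒ p_{Hop} = 102.5.
Then p_{Go} = 401/6 + (1/3)·102.5 = 101.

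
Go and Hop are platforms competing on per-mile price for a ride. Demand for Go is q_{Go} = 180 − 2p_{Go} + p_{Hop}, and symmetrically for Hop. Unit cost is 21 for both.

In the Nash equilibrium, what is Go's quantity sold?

106

Go's profit: π = (p_{Go} − 21)(180 − 2p_{Go} + p_{Hop}).
∂π/∂p_{Go} = 222 − 4p_{Go} + p_{Hop} = 0 ⇒ p_{Go} = 55.5 + 0.25p_{Hop}.
The game is symmetric, so in equilibrium p_{Hop} = p_{Go}: the reaction function gives 0.75p_{Go} = 55.5, hence p_{Go} = 74.
q_{Go} = 180 − 2·74 + 74 = 106.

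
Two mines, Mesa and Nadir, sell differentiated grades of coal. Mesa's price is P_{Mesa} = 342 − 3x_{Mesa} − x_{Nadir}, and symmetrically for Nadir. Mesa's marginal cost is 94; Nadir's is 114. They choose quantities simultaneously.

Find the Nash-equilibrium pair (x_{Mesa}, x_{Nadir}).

Mine Mesa's profit: π = x_{Mesa}(342 − 3x_{Mesa} − x_{Nadir}) − 94x_{Mesa}.
∂π/∂x_{Mesa} = 248 − 6x_{Mesa} − x_{Nadir} = 0 ⇒ x_{Mesa} = 124/3 − (1/6)x_{Nadir}.
Similarly x_{Nadir} = 38 − (1/6)x_{Mesa}.
Solving the two reaction functions simultaneously: (1 − (−1/6)(−1/6))x_{Mesa} = 124/3 − (1/6)·38, so (35/36)x_{Mesa} = 35 and x_{Mesa} = 36.
Then x_{Nadir} = 38 − (1/6)·36 = 32.

36, 32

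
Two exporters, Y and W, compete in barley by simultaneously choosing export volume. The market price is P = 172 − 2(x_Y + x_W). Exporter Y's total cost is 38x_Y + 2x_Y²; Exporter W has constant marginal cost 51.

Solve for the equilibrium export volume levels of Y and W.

10.5, 25

Exporter Y's profit: π = x_Y(172 − 2(x_Y + x_W)) − 38x_Y − 2x_Y².
∂π/∂x_Y = 134 − 8x_Y − 2x_W = 0, so x_Y = 16.75 − 0.25x_W.
For W: ∂π/∂x_W = 121 − 4x_W − 2x_Y = 0 ⇒ x_W = 30.25 − 0.5x_Y.
Plugging x_W into Y's best response: x_Y = 16.75 − 0.25(30.25 − 0.5x_Y) ⇒ 0.875x_Y = 9.1875, so x_Y = 10.5.
Then x_W = 30.25 − 0.5·10.5 = 25.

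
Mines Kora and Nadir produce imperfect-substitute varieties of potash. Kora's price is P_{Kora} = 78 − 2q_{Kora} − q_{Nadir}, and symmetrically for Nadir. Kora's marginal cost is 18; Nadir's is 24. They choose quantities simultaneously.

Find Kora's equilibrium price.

42.8

Mine Kora's profit: π = q_{Kora}(78 − 2q_{Kora} − q_{Nadir}) − 18q_{Kora}.
∂π/∂q_{Kora} = 60 − 4q_{Kora} − q_{Nadir} = 0 ⇒ q_{Kora} = 15 − 0.25q_{Nadir}.
Similarly q_{Nadir} = 13.5 − 0.25q_{Kora}.
Solving the two reaction functions simultaneously: (1 − (−0.25)(−0.25))q_{Kora} = 15 − 0.25·13.5, so 0.9375q_{Kora} = 11.625 and q_{Kora} = 12.4.
Then q_{Nadir} = 13.5 − 0.25·12.4 = 10.4.
P_{Kora} = 78 − 2·12.4 − 10.4 = 42.8.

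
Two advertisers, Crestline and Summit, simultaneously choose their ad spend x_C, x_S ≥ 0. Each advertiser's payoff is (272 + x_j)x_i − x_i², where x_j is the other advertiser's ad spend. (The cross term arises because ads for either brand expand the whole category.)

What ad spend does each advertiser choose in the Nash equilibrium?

272

Crestline's payoff is (272 + x_S)x_C − x_C².
∂π/∂x_C = 272 + x_S − 2x_C = 0, so x_C = 136 + 0.5x_S.
Setting x_C = x_S in the reaction function: x_C = 136 + 0.5x_C, so x_C = 136 / 0.5 = 272.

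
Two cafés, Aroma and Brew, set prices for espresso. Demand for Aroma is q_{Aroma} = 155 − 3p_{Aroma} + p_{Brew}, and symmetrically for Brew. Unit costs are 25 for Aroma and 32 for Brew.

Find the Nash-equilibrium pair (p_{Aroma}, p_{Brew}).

46.6, 49.6

Aroma's profit: π = (p_{Aroma} − 25)(155 − 3p_{Aroma} + p_{Brew}).
∂π/∂p_{Aroma} = 230 − 6p_{Aroma} + p_{Brew} = 0 ⇒ p_{Aroma} = 115/3 + (1/6)p_{Brew}.
Similarly p_{Brew} = 251/6 + (1/6)p_{Aroma}.
Solving the two reaction functions simultaneously: (1 − (1/6)(1/6))p_{Aroma} = 115/3 + (1/6)·(251/6), so (35/36)p_{Aroma} = 1631/36 and p_{Aroma} = 46.6.
Then p_{Brew} = 251/6 + (1/6)·46.6 = 49.6.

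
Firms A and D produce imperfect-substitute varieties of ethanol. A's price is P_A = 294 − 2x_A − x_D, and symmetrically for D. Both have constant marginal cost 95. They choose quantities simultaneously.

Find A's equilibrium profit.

Firm A's profit: π = x_A(294 − 2x_A − x_D) − 95x_A.
∂π/∂x_A = 199 − 4x_A − x_D = 0 ⇒ x_A = 49.75 − 0.25x_D.
Setting x_A = x_D in the reaction function: x_A = 49.75 − 0.25x_A, so x_A = 49.75 / 1.25 = 39.8.
P_A = 294 − 2·39.8 − 39.8 = 174.6.
Profit = (174.6 − 95)·39.8 = 3168.08.

3168.08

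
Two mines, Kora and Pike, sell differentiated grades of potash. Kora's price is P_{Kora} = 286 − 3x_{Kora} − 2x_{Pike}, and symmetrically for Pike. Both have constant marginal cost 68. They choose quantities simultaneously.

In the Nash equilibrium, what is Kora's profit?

Mine Kora's profit: π = x_{Kora}(286 − 3x_{Kora} − 2x_{Pike}) − 68x_{Kora}.
∂π/∂x_{Kora} = 218 − 6x_{Kora} − 2x_{Pike} = 0 ⇒ x_{Kora} = 109/3 − (1/3)x_{Pike}.
Setting x_{Kora} = x_{Pike} in the reaction function: x_{Kora} = 109/3 − (1/3)x_{Kora}, so x_{Kora} = (109/3) / (4/3) = 27.25.
P_{Kora} = 286 − 3·27.25 − 2·27.25 = 149.75.
Profit = (149.75 − 68)·27.25 = 2227.6875.

2227.6875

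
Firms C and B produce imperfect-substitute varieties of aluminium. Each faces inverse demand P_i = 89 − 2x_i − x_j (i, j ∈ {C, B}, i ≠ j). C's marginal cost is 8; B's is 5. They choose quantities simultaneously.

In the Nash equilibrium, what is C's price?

Firm C's profit: π = x_C(89 − 2x_C − x_B) − 8x_C.
∂π/∂x_C = 81 − 4x_C − x_B = 0 ⇒ x_C = 20.25 − 0.25x_B.
Similarly x_B = 21 − 0.25x_C.
Plugging x_B into C's best response: x_C = 20.25 − 0.25(21 − 0.25x_C) ⇒ 0.9375x_C = 15, so x_C = 16.
Then x_B = 21 − 0.25·16 = 17.
P_C = 89 − 2·16 − 17 = 40.

40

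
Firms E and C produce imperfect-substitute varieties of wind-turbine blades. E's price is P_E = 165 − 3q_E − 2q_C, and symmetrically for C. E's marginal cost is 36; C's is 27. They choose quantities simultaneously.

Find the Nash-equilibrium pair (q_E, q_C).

15.5625, 17.8125

Firm E's profit: π = q_E(165 − 3q_E − 2q_C) − 36q_E.
∂π/∂q_E = 129 − 6q_E − 2q_C = 0 ⇒ q_E = 21.5 − (1/3)q_C.
Similarly q_C = 23 − (1/3)q_E.
Plugging q_C into E's best response: q_E = 21.5 − (1/3)(23 − (1/3)q_E) ⇒ (8/9)q_E = 83/6, so q_E = 15.5625.
Then q_C = 23 − (1/3)·15.5625 = 17.8125.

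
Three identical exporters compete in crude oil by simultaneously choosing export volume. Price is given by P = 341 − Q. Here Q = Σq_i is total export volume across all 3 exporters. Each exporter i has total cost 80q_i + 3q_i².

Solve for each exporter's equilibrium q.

A representative exporter's profit is π_i = q_i(341 − Q) − 80q_i − 3q_i², with Q = q_i + Σ_{j≠i} q_j.
First-order condition: 261 − 8q_i − Σ_{j≠i} q_j = 0.
With identical exporters, set every q_j = q: then 261 − 8q − 2q = 0, i.e. q = 261/10 = 26.1.

26.1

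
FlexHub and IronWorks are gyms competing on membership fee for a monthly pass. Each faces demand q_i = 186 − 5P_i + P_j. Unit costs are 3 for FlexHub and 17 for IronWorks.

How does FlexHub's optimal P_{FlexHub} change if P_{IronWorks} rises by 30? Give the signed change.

3

FlexHub's profit: π = (P_{FlexHub} − 3)(186 − 5P_{FlexHub} + P_{IronWorks}).
∂π/∂P_{FlexHub} = 201 − 10P_{FlexHub} + P_{IronWorks} = 0 ⇒ P_{FlexHub} = 20.1 + 0.1P_{IronWorks}.
The reaction-function slope is 0.1, so a 30-unit rise in P_{IronWorks} moves P_{FlexHub} by 0.1 × 30 = 3. FlexHub's best response rises — the actions are strategic complements.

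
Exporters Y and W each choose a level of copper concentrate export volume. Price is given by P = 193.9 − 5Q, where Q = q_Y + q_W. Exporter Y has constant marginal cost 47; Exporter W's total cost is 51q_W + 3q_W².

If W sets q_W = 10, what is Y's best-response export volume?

Exporter Y's profit: π = q_Y(193.9 − 5(q_Y + q_W)) − 47q_Y.
∂π/∂q_Y = 146.9 − 10q_Y − 5q_W = 0, so q_Y = 14.69 − 0.5q_W.
At q_W = 10: q_Y = 14.69 − 0.5·10 = 9.69.

9.69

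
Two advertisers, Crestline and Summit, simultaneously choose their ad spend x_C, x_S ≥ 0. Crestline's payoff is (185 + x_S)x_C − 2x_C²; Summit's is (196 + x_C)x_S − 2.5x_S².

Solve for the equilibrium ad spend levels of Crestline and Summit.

Expanding Crestline's payoff: 185x_C + x_Sx_C − 2x_C².
∂π/∂x_C = 185 + x_S − 4x_C = 0, so x_C = 46.25 + 0.25x_S.
Likewise for Summit: x_S = 39.2 + 0.2x_C.
Substituting the second reaction function into the first: x_C = 46.25 + 0.25(39.2 + 0.2x_C), which gives 0.95x_C = 56.05 ⇒ x_C = 59.
Then x_S = 39.2 + 0.2·59 = 51.

59, 51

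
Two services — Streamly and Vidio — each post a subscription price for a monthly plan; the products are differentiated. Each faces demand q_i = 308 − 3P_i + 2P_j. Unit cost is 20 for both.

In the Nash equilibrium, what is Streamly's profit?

15552

Streamly's profit: π = (P_{Streamly} − 20)(308 − 3P_{Streamly} + 2P_{Vidio}).
∂π/∂P_{Streamly} = 368 − 6P_{Streamly} + 2P_{Vidio} = 0 ⇒ P_{Streamly} = 184/3 + (1/3)P_{Vidio}.
By symmetry P_{Vidio} = P_{Streamly}; substituting into the reaction function, (2/3)P_{Streamly} = 184/3 and P_{Streamly} = 92.
q_{Streamly} = 308 − 3·92 + 2·92 = 216.
Profit = (92 − 20)·216 = 15552.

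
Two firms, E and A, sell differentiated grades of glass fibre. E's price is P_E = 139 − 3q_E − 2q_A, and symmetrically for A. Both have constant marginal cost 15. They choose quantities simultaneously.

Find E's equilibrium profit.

720.75

Firm E's profit: π = q_E(139 − 3q_E − 2q_A) − 15q_E.
∂π/∂q_E = 124 − 6q_E − 2q_A = 0 ⇒ q_E = 62/3 − (1/3)q_A.
The game is symmetric, so in equilibrium q_A = q_E: the reaction function gives (4/3)q_E = 62/3, hence q_E = 15.5.
P_E = 139 − 3·15.5 − 2·15.5 = 61.5.
Profit = (61.5 − 15)·15.5 = 720.75.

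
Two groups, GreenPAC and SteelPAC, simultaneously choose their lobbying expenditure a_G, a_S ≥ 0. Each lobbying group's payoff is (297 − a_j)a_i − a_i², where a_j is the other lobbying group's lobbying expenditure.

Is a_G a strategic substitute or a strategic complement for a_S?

GreenPAC's payoff is (297 − a_S)a_G − a_G².
∂π/∂a_G = 297 − a_S − 2a_G = 0, so a_G = 148.5 − 0.5a_S.
The best-response slope da_G/da_S = −0.5 < 0: the reaction function is downward-sloping, so the choices are strategic substitutes.

strategic substitutes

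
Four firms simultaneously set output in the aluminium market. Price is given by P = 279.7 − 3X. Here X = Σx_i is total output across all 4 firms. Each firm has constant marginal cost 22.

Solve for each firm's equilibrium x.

17.18

A representative firm's profit is π_i = x_i(279.7 − 3X) − 22x_i, with X = x_i + Σ_{j≠i} x_j.
First-order condition: 257.7 − 6x_i − 3Σ_{j≠i} x_j = 0.
In a symmetric equilibrium every firm chooses the same x, so Σ_{j≠i} x_j = 3x. The condition becomes 257.7 − 15x = 0, giving x = 257.7/15 = 17.18.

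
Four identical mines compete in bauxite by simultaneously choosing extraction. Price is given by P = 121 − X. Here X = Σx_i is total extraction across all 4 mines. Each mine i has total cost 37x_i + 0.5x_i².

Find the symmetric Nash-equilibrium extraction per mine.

14

A representative mine's profit is π_i = x_i(121 − X) − 37x_i − 0.5x_i², with X = x_i + Σ_{j≠i} x_j.
First-order condition: 84 − 3x_i − Σ_{j≠i} x_j = 0.
With identical mines, set every x_j = x: then 84 − 3x − 3x = 0, i.e. x = 84/6 = 14.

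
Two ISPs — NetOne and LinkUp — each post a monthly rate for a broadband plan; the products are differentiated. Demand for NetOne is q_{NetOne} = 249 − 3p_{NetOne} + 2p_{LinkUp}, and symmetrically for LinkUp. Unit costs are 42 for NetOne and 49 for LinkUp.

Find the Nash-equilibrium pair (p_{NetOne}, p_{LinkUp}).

95.0625, 97.6875

NetOne's profit: π = (p_{NetOne} − 42)(249 − 3p_{NetOne} + 2p_{LinkUp}).
∂π/∂p_{NetOne} = 375 − 6p_{NetOne} + 2p_{LinkUp} = 0 ⇒ p_{NetOne} = 62.5 + (1/3)p_{LinkUp}.
Similarly p_{LinkUp} = 66 + (1/3)p_{NetOne}.
Solving the two reaction functions simultaneously: (1 − (1/3)(1/3))p_{NetOne} = 62.5 + (1/3)·66, so (8/9)p_{NetOne} = 84.5 and p_{NetOne} = 95.0625.
Then p_{LinkUp} = 66 + (1/3)·95.0625 = 97.6875.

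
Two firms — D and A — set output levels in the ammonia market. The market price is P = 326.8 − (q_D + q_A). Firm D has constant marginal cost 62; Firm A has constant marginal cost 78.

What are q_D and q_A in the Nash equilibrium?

93.6, 77.6

Firm D's profit: π = q_D(326.8 − (q_D + q_A)) − 62q_D.
∂π/∂q_D = 264.8 − 2q_D − q_A = 0, so q_D = 132.4 − 0.5q_A.
By the same steps for A: q_A = 124.4 − 0.5q_D.
Substituting the second reaction function into the first: q_D = 132.4 − 0.5(124.4 − 0.5q_D), which gives 0.75q_D = 70.2 ⇒ q_D = 93.6.
Then q_A = 124.4 − 0.5·93.6 = 77.6.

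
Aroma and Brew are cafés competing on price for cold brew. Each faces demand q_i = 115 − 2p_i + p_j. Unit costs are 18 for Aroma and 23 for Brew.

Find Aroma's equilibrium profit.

2178

Aroma's profit: π = (p_{Aroma} − 18)(115 − 2p_{Aroma} + p_{Brew}).
∂π/∂p_{Aroma} = 151 − 4p_{Aroma} + p_{Brew} = 0 ⇒ p_{Aroma} = 37.75 + 0.25p_{Brew}.
Similarly p_{Brew} = 40.25 + 0.25p_{Aroma}.
Solving the two reaction functions simultaneously: (1 − (0.25)(0.25))p_{Aroma} = 37.75 + 0.25·40.25, so 0.9375p_{Aroma} = 47.8125 and p_{Aroma} = 51.
Then p_{Brew} = 40.25 + 0.25·51 = 53.
q_{Aroma} = 115 − 2·51 + 53 = 66.
Profit = (51 − 18)·66 = 2178.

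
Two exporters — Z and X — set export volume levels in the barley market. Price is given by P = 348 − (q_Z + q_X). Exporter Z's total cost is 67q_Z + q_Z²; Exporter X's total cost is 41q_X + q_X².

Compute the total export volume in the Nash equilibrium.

117.6

Exporter Z's profit: π = q_Z(348 − (q_Z + q_X)) − 67q_Z − q_Z².
∂π/∂q_Z = 281 − 4q_Z − q_X = 0, so q_Z = 70.25 − 0.25q_X.
By the same steps for X: q_X = 76.75 − 0.25q_Z.
Plugging q_X into Z's best response: q_Z = 70.25 − 0.25(76.75 − 0.25q_Z) ⇒ 0.9375q_Z = 51.0625, so q_Z = 817/15.
Then q_X = 76.75 − 0.25·(817/15) = 947/15.
Total export volume: 817/15 + 947/15 = 117.6.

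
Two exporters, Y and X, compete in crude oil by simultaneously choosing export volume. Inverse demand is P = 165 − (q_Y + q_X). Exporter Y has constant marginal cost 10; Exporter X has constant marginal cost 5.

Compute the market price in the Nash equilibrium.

60

Exporter Y's profit: π = q_Y(165 − (q_Y + q_X)) − 10q_Y.
∂π/∂q_Y = 155 − 2q_Y − q_X = 0, so q_Y = 77.5 − 0.5q_X.
By the same steps for X: q_X = 80 − 0.5q_Y.
Solving the two reaction functions simultaneously: (1 − (−0.5)(−0.5))q_Y = 77.5 − 0.5·80, so 0.75q_Y = 37.5 and q_Y = 50.
Then q_X = 80 − 0.5·50 = 55.
Equilibrium price: P = 165 − 105 = 60.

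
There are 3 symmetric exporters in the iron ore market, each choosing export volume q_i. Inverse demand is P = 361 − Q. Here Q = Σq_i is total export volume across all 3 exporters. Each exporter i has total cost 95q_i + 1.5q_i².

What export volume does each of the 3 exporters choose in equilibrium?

38

A representative exporter's profit is π_i = q_i(361 − Q) − 95q_i − 1.5q_i², with Q = q_i + Σ_{j≠i} q_j.
First-order condition: 266 − 5q_i − Σ_{j≠i} q_j = 0.
Imposing symmetry (q_j = q for all j) turns Σ_{j≠i} q_j into 2q, so 266 = 7q and q = 38.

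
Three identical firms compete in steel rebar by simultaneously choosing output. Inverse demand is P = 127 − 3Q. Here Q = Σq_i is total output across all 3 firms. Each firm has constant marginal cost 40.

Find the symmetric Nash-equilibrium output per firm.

7.25

A representative firm's profit is π_i = q_i(127 − 3Q) − 40q_i, with Q = q_i + Σ_{j≠i} q_j.
First-order condition: 87 − 6q_i − 3Σ_{j≠i} q_j = 0.
Imposing symmetry (q_j = q for all j) turns Σ_{j≠i} q_j into 2q, so 87 = 12q and q = 7.25.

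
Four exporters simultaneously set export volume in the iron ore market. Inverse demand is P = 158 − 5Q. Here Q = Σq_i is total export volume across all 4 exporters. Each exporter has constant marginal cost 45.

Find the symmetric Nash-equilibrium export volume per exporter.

A representative exporter's profit is π_i = q_i(158 − 5Q) − 45q_i, with Q = q_i + Σ_{j≠i} q_j.
First-order condition: 113 − 10q_i − 5Σ_{j≠i} q_j = 0.
In a symmetric equilibrium every exporter chooses the same q, so Σ_{j≠i} q_j = 3q. The condition becomes 113 − 25q = 0, giving q = 113/25 = 4.52.

4.52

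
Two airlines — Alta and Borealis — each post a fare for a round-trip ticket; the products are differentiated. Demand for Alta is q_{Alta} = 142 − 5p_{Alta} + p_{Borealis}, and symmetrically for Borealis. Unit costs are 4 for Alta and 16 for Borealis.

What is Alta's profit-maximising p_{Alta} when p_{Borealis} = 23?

Alta's profit: π = (p_{Alta} − 4)(142 − 5p_{Alta} + p_{Borealis}).
∂π/∂p_{Alta} = 162 − 10p_{Alta} + p_{Borealis} = 0 ⇒ p_{Alta} = 16.2 + 0.1p_{Borealis}.
At p_{Borealis} = 23: p_{Alta} = 16.2 + 0.1·23 = 18.5.

18.5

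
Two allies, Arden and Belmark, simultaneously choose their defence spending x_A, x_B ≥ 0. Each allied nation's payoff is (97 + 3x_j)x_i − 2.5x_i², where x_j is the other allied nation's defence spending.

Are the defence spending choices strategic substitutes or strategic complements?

strategic complements

Arden's payoff is (97 + 3x_B)x_A − 2.5x_A².
∂π/∂x_A = 97 + 3x_B − 5x_A = 0, so x_A = 19.4 + 0.6x_B.
The best-response slope dx_A/dx_B = 0.6 > 0: the reaction function is upward-sloping, so the choices are strategic complements.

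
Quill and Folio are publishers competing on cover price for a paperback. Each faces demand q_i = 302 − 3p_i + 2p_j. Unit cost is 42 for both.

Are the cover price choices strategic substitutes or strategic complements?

Quill's profit: π = (p_{Quill} − 42)(302 − 3p_{Quill} + 2p_{Folio}).
∂π/∂p_{Quill} = 428 − 6p_{Quill} + 2p_{Folio} = 0 ⇒ p_{Quill} = 214/3 + (1/3)p_{Folio}.
The best-response slope dp_{Quill}/dp_{Folio} = 1/3 > 0: the reaction function is upward-sloping, so the choices are strategic complements.

strategic complements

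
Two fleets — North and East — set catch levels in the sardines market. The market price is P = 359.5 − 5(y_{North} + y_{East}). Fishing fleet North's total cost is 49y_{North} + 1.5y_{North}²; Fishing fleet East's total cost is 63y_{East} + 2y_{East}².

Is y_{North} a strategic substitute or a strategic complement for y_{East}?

strategic substitutes

Fishing fleet North's profit: π = y_{North}(359.5 − 5(y_{North} + y_{East})) − 49y_{North} − 1.5y_{North}².
∂π/∂y_{North} = 310.5 − 13y_{North} − 5y_{East} = 0, so y_{North} = 621/26 − (5/13)y_{East}.
The best-response slope dy_{North}/dy_{East} = −5/13 < 0: the reaction function is downward-sloping, so the choices are strategic substitutes.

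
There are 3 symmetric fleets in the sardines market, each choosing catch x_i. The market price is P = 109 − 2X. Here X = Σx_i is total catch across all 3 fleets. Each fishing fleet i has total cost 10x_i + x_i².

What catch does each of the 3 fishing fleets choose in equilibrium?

9.9

A representative fishing fleet's profit is π_i = x_i(109 − 2X) − 10x_i − x_i², with X = x_i + Σ_{j≠i} x_j.
First-order condition: 99 − 6x_i − 2Σ_{j≠i} x_j = 0.
Imposing symmetry (x_j = x for all j) turns Σ_{j≠i} x_j into 2x, so 99 = 10x and x = 9.9.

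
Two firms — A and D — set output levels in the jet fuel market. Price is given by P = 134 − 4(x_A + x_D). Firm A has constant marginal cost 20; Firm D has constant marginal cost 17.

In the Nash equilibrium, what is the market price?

57

Firm A's profit: π = x_A(134 − 4(x_A + x_D)) − 20x_A.
∂π/∂x_A = 114 − 8x_A − 4x_D = 0, so x_A = 14.25 − 0.5x_D.
By the same steps for D: x_D = 14.625 − 0.5x_A.
Plugging x_D into A's best response: x_A = 14.25 − 0.5(14.625 − 0.5x_A) ⇒ 0.75x_A = 6.9375, so x_A = 9.25.
Then x_D = 14.625 − 0.5·9.25 = 10.
Equilibrium price: P = 134 − 4·19.25 = 57.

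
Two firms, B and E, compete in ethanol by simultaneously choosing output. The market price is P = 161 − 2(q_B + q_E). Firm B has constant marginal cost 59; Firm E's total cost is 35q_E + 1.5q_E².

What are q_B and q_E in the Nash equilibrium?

Firm B's profit: π = q_B(161 − 2(q_B + q_E)) − 59q_B.
∂π/∂q_B = 102 − 4q_B − 2q_E = 0, so q_B = 25.5 − 0.5q_E.
For E: ∂π/∂q_E = 126 − 7q_E − 2q_B = 0 ⇒ q_E = 18 − (2/7)q_B.
Plugging q_E into B's best response: q_B = 25.5 − 0.5(18 − (2/7)q_B) ⇒ (6/7)q_B = 16.5, so q_B = 19.25.
Then q_E = 18 − (2/7)·19.25 = 12.5.

19.25, 12.5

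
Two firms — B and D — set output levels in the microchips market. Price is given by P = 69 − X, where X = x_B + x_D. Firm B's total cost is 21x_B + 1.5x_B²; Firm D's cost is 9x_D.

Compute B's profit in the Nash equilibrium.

Firm B's profit: π = x_B(69 − (x_B + x_D)) − 21x_B − 1.5x_B².
∂π/∂x_B = 48 − 5x_B − x_D = 0, so x_B = 9.6 − 0.2x_D.
For D: ∂π/∂x_D = 60 − 2x_D − x_B = 0 ⇒ x_D = 30 − 0.5x_B.
Solving the two reaction functions simultaneously: (1 − (−0.2)(−0.5))x_B = 9.6 − 0.2·30, so 0.9x_B = 3.6 and x_B = 4.
Then x_D = 30 − 0.5·4 = 28.
Price P = 69 − 32 = 37.
B's profit: (37 − 21)·4 − 1.5(4)² = 40.

40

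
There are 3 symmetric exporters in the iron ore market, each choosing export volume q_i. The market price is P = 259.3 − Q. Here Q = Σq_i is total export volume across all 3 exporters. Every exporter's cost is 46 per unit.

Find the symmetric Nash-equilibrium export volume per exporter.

A representative exporter's profit is π_i = q_i(259.3 − Q) − 46q_i, with Q = q_i + Σ_{j≠i} q_j.
First-order condition: 213.3 − 2q_i − Σ_{j≠i} q_j = 0.
In a symmetric equilibrium every exporter chooses the same q, so Σ_{j≠i} q_j = 2q. The condition becomes 213.3 − 4q = 0, giving q = 213.3/4 = 53.325.

53.325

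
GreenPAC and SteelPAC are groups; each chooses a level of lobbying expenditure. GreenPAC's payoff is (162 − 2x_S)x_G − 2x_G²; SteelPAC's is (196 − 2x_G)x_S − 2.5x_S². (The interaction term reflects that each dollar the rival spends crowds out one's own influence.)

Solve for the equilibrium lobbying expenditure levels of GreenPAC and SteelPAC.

26.125, 28.75

Expanding GreenPAC's payoff: 162x_G − 2x_Sx_G − 2x_G².
∂π/∂x_G = 162 − 2x_S − 4x_G = 0, so x_G = 40.5 − 0.5x_S.
Likewise for SteelPAC: x_S = 39.2 − 0.4x_G.
Substituting the second reaction function into the first: x_G = 40.5 − 0.5(39.2 − 0.4x_G), which gives 0.8x_G = 20.9 ⇒ x_G = 26.125.
Then x_S = 39.2 − 0.4·26.125 = 28.75.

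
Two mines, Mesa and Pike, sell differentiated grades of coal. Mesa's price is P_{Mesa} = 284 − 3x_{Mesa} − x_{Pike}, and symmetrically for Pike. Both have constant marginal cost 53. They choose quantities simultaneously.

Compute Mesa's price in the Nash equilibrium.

152

Mine Mesa's profit: π = x_{Mesa}(284 − 3x_{Mesa} − x_{Pike}) − 53x_{Mesa}.
∂π/∂x_{Mesa} = 231 − 6x_{Mesa} − x_{Pike} = 0 ⇒ x_{Mesa} = 38.5 − (1/6)x_{Pike}.
The game is symmetric, so in equilibrium x_{Pike} = x_{Mesa}: the reaction function gives (7/6)x_{Mesa} = 38.5, hence x_{Mesa} = 33.
P_{Mesa} = 284 − 3·33 − 33 = 152.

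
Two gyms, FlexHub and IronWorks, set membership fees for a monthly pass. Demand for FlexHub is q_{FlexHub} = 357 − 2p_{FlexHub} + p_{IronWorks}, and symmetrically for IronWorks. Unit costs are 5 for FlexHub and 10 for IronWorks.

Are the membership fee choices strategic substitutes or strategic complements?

strategic complements

FlexHub's profit: π = (p_{FlexHub} − 5)(357 − 2p_{FlexHub} + p_{IronWorks}).
∂π/∂p_{FlexHub} = 367 − 4p_{FlexHub} + p_{IronWorks} = 0 ⇒ p_{FlexHub} = 91.75 + 0.25p_{IronWorks}.
The best-response slope dp_{FlexHub}/dp_{IronWorks} = 0.25 > 0: the reaction function is upward-sloping, so the choices are strategic complements.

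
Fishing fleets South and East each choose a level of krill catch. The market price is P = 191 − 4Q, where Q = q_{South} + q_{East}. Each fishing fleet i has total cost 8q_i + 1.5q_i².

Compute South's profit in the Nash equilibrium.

Fishing fleet South's profit: π = q_{South}(191 − 4(q_{South} + q_{East})) − 8q_{South} − 1.5q_{South}².
∂π/∂q_{South} = 183 − 11q_{South} − 4q_{East} = 0, so q_{South} = 183/11 − (4/11)q_{East}.
Setting q_{South} = q_{East} in the reaction function: q_{South} = 183/11 − (4/11)q_{South}, so q_{South} = (183/11) / (15/11) = 12.2.
Price P = 191 − 4·24.4 = 93.4.
South's profit: (93.4 − 8)·12.2 − 1.5(12.2)² = 818.62.

818.62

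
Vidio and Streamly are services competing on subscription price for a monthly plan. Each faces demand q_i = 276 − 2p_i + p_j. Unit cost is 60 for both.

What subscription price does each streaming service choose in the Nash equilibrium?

Vidio's profit: π = (p_{Vidio} − 60)(276 − 2p_{Vidio} + p_{Streamly}).
∂π/∂p_{Vidio} = 396 − 4p_{Vidio} + p_{Streamly} = 0 ⇒ p_{Vidio} = 99 + 0.25p_{Streamly}.
The game is symmetric, so in equilibrium p_{Streamly} = p_{Vidio}: the reaction function gives 0.75p_{Vidio} = 99, hence p_{Vidio} = 132.

132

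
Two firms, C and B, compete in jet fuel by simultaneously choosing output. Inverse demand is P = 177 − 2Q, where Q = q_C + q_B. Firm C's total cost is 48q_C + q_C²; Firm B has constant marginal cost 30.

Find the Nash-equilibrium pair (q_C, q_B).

11.1, 31.2

Firm C's profit: π = q_C(177 − 2(q_C + q_B)) − 48q_C − q_C².
∂π/∂q_C = 129 − 6q_C − 2q_B = 0, so q_C = 21.5 − (1/3)q_B.
For B: ∂π/∂q_B = 147 − 4q_B − 2q_C = 0 ⇒ q_B = 36.75 − 0.5q_C.
Substituting the second reaction function into the first: q_C = 21.5 − (1/3)(36.75 − 0.5q_C), which gives (5/6)q_C = 9.25 ⇒ q_C = 11.1.
Then q_B = 36.75 − 0.5·11.1 = 31.2.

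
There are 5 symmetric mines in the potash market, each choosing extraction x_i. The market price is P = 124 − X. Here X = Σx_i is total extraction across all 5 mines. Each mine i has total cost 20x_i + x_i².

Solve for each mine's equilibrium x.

13

A representative mine's profit is π_i = x_i(124 − X) − 20x_i − x_i², with X = x_i + Σ_{j≠i} x_j.
First-order condition: 104 − 4x_i − Σ_{j≠i} x_j = 0.
In a symmetric equilibrium every mine chooses the same x, so Σ_{j≠i} x_j = 4x. The condition becomes 104 − 8x = 0, giving x = 104/8 = 13.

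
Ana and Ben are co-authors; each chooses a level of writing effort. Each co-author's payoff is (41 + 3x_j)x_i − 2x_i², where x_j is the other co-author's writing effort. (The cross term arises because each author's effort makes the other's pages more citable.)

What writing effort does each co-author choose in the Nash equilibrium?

Ana's payoff is (41 + 3x_B)x_A − 2x_A².
∂π/∂x_A = 41 + 3x_B − 4x_A = 0, so x_A = 10.25 + 0.75x_B.
By symmetry x_B = x_A; substituting into the reaction function, 0.25x_A = 10.25 and x_A = 41.

41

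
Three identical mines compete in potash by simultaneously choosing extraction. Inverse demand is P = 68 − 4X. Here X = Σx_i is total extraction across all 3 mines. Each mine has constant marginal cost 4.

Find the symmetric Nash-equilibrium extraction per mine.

4

A representative mine's profit is π_i = x_i(68 − 4X) − 4x_i, with X = x_i + Σ_{j≠i} x_j.
First-order condition: 64 − 8x_i − 4Σ_{j≠i} x_j = 0.
In a symmetric equilibrium every mine chooses the same x, so Σ_{j≠i} x_j = 2x. The condition becomes 64 − 16x = 0, giving x = 64/16 = 4.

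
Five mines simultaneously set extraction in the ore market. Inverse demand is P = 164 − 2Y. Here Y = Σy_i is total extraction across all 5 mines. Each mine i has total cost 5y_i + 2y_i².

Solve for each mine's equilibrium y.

9.9375

A representative mine's profit is π_i = y_i(164 − 2Y) − 5y_i − 2y_i², with Y = y_i + Σ_{j≠i} y_j.
First-order condition: 159 − 8y_i − 2Σ_{j≠i} y_j = 0.
Imposing symmetry (y_j = y for all j) turns Σ_{j≠i} y_j into 4y, so 159 = 16y and y = 9.9375.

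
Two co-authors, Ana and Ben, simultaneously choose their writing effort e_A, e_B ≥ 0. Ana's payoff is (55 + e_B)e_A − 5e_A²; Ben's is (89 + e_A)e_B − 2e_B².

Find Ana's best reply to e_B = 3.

5.8

Expanding Ana's payoff: 55e_A + e_Be_A − 5e_A².
∂π/∂e_A = 55 + e_B − 10e_A = 0, so e_A = 5.5 + 0.1e_B.
At e_B = 3: e_A = 5.5 + 0.1·3 = 5.8.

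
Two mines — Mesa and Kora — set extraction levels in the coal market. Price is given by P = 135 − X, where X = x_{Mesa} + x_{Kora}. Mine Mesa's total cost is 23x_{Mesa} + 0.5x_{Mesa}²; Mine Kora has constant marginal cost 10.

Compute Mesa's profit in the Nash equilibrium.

588.06

Mine Mesa's profit: π = x_{Mesa}(135 − (x_{Mesa} + x_{Kora})) − 23x_{Mesa} − 0.5x_{Mesa}².
∂π/∂x_{Mesa} = 112 − 3x_{Mesa} − x_{Kora} = 0, so x_{Mesa} = 112/3 − (1/3)x_{Kora}.
For Kora: ∂π/∂x_{Kora} = 125 − 2x_{Kora} − x_{Mesa} = 0 ⇒ x_{Kora} = 62.5 − 0.5x_{Mesa}.
Solving the two reaction functions simultaneously: (1 − (−1/3)(−0.5))x_{Mesa} = 112/3 − (1/3)·62.5, so (5/6)x_{Mesa} = 16.5 and x_{Mesa} = 19.8.
Then x_{Kora} = 62.5 − 0.5·19.8 = 52.6.
Price P = 135 − 72.4 = 62.6.
Mesa's profit: (62.6 − 23)·19.8 − 0.5(19.8)² = 588.06.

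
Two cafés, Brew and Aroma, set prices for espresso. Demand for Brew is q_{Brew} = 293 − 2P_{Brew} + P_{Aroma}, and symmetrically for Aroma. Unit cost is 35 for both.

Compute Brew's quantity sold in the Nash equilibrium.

172

Brew's profit: π = (P_{Brew} − 35)(293 − 2P_{Brew} + P_{Aroma}).
∂π/∂P_{Brew} = 363 − 4P_{Brew} + P_{Aroma} = 0 ⇒ P_{Brew} = 90.75 + 0.25P_{Aroma}.
Setting P_{Brew} = P_{Aroma} in the reaction function: P_{Brew} = 90.75 + 0.25P_{Brew}, so P_{Brew} = 90.75 / 0.75 = 121.
q_{Brew} = 293 − 2·121 + 121 = 172.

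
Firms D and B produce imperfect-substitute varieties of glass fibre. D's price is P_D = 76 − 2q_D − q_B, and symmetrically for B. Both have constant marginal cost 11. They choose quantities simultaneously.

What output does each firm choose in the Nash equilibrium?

Firm D's profit: π = q_D(76 − 2q_D − q_B) − 11q_D.
∂π/∂q_D = 65 − 4q_D − q_B = 0 ⇒ q_D = 16.25 − 0.25q_B.
Setting q_D = q_B in the reaction function: q_D = 16.25 − 0.25q_D, so q_D = 16.25 / 1.25 = 13.

13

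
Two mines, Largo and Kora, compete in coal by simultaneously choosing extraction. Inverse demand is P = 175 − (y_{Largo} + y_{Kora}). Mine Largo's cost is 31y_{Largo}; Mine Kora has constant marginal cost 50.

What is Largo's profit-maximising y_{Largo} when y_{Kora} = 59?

42.5

Mine Largo's profit: π = y_{Largo}(175 − (y_{Largo} + y_{Kora})) − 31y_{Largo}.
∂π/∂y_{Largo} = 144 − 2y_{Largo} − y_{Kora} = 0, so y_{Largo} = 72 − 0.5y_{Kora}.
At y_{Kora} = 59: y_{Largo} = 72 − 0.5·59 = 42.5.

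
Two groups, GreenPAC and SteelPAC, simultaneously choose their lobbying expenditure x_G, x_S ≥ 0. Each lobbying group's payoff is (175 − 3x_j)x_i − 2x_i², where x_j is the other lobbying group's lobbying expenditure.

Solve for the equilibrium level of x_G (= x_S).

25

GreenPAC's payoff is (175 − 3x_S)x_G − 2x_G².
∂π/∂x_G = 175 − 3x_S − 4x_G = 0, so x_G = 43.75 − 0.75x_S.
The game is symmetric, so in equilibrium x_S = x_G: the reaction function gives 1.75x_G = 43.75, hence x_G = 25.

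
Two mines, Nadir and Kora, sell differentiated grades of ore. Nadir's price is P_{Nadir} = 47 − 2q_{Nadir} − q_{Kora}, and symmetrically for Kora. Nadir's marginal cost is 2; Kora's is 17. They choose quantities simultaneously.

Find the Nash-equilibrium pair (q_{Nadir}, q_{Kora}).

10, 5

Mine Nadir's profit: π = q_{Nadir}(47 − 2q_{Nadir} − q_{Kora}) − 2q_{Nadir}.
∂π/∂q_{Nadir} = 45 − 4q_{Nadir} − q_{Kora} = 0 ⇒ q_{Nadir} = 11.25 − 0.25q_{Kora}.
Similarly q_{Kora} = 7.5 − 0.25q_{Nadir}.
Solving the two reaction functions simultaneously: (1 − (−0.25)(−0.25))q_{Nadir} = 11.25 − 0.25·7.5, so 0.9375q_{Nadir} = 9.375 and q_{Nadir} = 10.
Then q_{Kora} = 7.5 − 0.25·10 = 5.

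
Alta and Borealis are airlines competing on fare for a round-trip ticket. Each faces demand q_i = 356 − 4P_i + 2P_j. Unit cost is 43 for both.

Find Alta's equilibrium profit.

8100

Alta's profit: π = (P_{Alta} − 43)(356 − 4P_{Alta} + 2P_{Borealis}).
∂π/∂P_{Alta} = 528 − 8P_{Alta} + 2P_{Borealis} = 0 ⇒ P_{Alta} = 66 + 0.25P_{Borealis}.
The game is symmetric, so in equilibrium P_{Borealis} = P_{Alta}: the reaction function gives 0.75P_{Alta} = 66, hence P_{Alta} = 88.
q_{Alta} = 356 − 4·88 + 2·88 = 180.
Profit = (88 − 43)·180 = 8100.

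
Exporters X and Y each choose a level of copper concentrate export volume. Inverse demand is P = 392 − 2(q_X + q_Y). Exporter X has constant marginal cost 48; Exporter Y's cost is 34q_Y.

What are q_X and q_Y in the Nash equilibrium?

Exporter X's profit: π = q_X(392 − 2(q_X + q_Y)) − 48q_X.
∂π/∂q_X = 344 − 4q_X − 2q_Y = 0, so q_X = 86 − 0.5q_Y.
By the same steps for Y: q_Y = 89.5 − 0.5q_X.
Plugging q_Y into X's best response: q_X = 86 − 0.5(89.5 − 0.5q_X) ⇒ 0.75q_X = 41.25, so q_X = 55.
Then q_Y = 89.5 − 0.5·55 = 62.

55, 62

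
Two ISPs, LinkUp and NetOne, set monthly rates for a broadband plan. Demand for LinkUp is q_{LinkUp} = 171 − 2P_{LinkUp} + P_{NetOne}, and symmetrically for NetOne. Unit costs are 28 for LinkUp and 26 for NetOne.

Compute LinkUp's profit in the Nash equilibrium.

LinkUp's profit: π = (P_{LinkUp} − 28)(171 − 2P_{LinkUp} + P_{NetOne}).
∂π/∂P_{LinkUp} = 227 − 4P_{LinkUp} + P_{NetOne} = 0 ⇒ P_{LinkUp} = 56.75 + 0.25P_{NetOne}.
Similarly P_{NetOne} = 55.75 + 0.25P_{LinkUp}.
Plugging P_{NetOne} into LinkUp's best response: P_{LinkUp} = 56.75 + 0.25(55.75 + 0.25P_{LinkUp}) ⇒ 0.9375P_{LinkUp} = 70.6875, so P_{LinkUp} = 75.4.
Then P_{NetOne} = 55.75 + 0.25·75.4 = 74.6.
q_{LinkUp} = 171 − 2·75.4 + 74.6 = 94.8.
Profit = (75.4 − 28)·94.8 = 4493.52.

4493.52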